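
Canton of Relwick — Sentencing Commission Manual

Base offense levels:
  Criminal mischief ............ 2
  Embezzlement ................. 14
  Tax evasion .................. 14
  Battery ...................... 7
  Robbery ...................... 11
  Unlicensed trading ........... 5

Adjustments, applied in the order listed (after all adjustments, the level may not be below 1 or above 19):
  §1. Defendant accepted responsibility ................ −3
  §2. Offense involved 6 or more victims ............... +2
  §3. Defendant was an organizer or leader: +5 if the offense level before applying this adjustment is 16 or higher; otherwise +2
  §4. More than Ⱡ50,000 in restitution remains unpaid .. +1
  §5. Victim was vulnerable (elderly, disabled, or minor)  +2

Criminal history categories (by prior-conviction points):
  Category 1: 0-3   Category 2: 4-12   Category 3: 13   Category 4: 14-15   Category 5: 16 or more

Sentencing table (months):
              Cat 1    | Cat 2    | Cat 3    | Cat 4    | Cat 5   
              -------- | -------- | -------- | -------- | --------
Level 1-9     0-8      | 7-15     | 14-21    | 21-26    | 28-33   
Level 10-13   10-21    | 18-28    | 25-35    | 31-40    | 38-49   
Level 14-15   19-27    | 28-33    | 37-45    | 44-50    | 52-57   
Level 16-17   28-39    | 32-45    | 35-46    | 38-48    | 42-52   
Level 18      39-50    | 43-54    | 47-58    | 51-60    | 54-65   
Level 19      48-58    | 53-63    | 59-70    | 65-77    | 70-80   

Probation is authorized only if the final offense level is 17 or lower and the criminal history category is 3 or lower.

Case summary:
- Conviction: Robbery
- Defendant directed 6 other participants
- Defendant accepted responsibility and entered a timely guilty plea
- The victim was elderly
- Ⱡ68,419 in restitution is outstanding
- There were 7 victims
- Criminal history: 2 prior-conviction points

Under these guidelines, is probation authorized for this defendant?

Base offense level for robbery: 11.
§1 applies: 11 − 3 = 8.
§2 applies: 8 + 2 = 10.
§3 applies (level before this adjustment is 10 < 16, so +2): 10 + 2 = 12.
§4 applies: 12 + 1 = 13.
§5 applies: 13 + 2 = 15.
Final offense level: 15.
Criminal history: 2 prior points → Category 1 (0-3).
Level 15 falls in the 14-15 band.
Grid: Level 14-15 × Category 1 = 19-27 months.
Probation check: level 15 ≤ 17 and category 1 ≤ 3 → eligible.

Yes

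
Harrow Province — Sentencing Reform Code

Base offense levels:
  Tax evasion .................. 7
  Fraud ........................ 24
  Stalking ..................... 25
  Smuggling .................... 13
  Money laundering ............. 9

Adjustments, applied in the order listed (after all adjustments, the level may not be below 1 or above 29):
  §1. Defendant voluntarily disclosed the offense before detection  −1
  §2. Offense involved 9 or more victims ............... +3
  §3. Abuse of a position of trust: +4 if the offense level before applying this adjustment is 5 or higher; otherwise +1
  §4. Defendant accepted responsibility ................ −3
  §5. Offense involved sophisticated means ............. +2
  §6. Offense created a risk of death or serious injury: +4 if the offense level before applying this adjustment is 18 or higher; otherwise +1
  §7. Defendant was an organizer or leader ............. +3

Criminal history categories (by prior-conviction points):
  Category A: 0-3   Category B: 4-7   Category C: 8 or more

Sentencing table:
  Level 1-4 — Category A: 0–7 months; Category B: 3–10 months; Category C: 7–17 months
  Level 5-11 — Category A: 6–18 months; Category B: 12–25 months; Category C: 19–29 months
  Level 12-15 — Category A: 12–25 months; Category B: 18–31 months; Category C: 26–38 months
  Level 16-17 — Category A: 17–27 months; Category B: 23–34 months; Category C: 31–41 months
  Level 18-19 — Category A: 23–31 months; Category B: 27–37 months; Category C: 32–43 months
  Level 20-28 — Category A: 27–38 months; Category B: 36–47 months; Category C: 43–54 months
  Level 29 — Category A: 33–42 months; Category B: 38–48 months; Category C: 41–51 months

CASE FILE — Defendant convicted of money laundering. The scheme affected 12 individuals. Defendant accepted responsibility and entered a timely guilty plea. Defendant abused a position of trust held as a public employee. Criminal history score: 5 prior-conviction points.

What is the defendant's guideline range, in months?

18-31 months

Base offense level for money laundering: 9.
§2 applies: 9 + 3 = 12.
§3 applies (level before this adjustment is 12 ≥ 5, so +4): 12 + 4 = 16.
§4 applies: 16 − 3 = 13.
§5 does not apply.
§7 does not apply.
Final offense level: 13.
Criminal history: 5 prior points → Category B (4-7).
Level 13 falls in the 12-15 band.
Grid: Level 12-15 × Category B = 18-31 months.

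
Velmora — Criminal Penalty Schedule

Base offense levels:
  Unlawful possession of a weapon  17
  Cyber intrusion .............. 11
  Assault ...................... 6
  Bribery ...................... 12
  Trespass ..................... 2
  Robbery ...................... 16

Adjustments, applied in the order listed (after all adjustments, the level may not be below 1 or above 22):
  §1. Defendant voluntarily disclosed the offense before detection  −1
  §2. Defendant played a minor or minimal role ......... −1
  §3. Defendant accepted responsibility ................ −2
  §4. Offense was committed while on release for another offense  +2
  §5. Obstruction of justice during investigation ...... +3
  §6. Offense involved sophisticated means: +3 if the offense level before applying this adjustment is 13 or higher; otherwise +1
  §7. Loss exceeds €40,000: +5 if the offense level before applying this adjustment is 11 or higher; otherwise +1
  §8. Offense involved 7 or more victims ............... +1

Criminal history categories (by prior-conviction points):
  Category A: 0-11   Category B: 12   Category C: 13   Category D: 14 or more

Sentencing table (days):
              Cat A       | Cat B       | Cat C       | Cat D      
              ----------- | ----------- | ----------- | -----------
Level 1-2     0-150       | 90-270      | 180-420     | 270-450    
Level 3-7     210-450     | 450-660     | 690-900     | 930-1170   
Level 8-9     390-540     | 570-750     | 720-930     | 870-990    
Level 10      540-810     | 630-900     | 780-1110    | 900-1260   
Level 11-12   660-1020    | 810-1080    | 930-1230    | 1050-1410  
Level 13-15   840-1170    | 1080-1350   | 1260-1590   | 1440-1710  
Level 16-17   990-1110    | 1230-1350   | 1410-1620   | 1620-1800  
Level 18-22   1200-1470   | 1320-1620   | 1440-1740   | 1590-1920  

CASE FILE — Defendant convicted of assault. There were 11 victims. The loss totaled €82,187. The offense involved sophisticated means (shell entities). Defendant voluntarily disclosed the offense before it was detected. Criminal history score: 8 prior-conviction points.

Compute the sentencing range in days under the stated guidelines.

390-540 days

Base offense level for assault: 6.
§1 applies: 6 − 1 = 5.
§3 does not apply.
§4 does not apply.
§6 applies (level before this adjustment is 5 < 13, so +1): 5 + 1 = 6.
§7 applies (level before this adjustment is 6 < 11, so +1): 6 + 1 = 7.
§8 applies: 7 + 1 = 8.
Final offense level: 8.
Criminal history: 8 prior points → Category A (0-11).
Level 8 falls in the 8-9 band.
Grid: Level 8-9 × Category A = 390-540 days.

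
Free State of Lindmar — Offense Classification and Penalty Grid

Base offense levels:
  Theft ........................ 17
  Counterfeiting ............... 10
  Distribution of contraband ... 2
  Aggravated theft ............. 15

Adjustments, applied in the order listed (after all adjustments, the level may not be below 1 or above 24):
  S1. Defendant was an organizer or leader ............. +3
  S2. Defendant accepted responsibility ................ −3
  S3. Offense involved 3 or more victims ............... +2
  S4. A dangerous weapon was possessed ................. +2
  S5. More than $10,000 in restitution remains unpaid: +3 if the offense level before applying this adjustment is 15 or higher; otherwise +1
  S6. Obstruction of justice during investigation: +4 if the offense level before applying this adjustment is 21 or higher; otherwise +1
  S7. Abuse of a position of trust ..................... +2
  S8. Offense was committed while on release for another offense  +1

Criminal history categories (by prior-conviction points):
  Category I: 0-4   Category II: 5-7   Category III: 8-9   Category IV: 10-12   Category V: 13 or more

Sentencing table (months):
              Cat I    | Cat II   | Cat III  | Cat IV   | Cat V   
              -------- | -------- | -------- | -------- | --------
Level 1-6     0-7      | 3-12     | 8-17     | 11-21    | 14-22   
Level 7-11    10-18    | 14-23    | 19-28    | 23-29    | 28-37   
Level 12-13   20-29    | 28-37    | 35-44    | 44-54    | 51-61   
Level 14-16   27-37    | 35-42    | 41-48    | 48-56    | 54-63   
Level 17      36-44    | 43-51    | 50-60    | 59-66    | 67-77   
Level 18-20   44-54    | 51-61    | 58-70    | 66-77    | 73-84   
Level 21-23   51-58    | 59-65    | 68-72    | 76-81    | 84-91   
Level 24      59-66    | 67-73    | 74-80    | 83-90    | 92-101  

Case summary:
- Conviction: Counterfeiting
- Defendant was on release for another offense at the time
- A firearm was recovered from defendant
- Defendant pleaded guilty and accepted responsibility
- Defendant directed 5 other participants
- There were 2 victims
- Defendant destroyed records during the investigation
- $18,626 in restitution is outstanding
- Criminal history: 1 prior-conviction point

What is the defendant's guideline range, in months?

27-37 months

Base offense level for counterfeiting: 10.
S1 applies: 10 + 3 = 13.
S2 applies: 13 − 3 = 10.
S3 does not apply.
S4 applies: 10 + 2 = 12.
S5 applies (level before this adjustment is 12 < 15, so +1): 12 + 1 = 13.
S6 applies (level before this adjustment is 13 < 21, so +1): 13 + 1 = 14.
S7 does not apply.
S8 applies: 14 + 1 = 15.
Final offense level: 15.
Criminal history: 1 prior point → Category I (0-4).
Level 15 falls in the 14-16 band.
Grid: Level 14-16 × Category I = 27-37 months.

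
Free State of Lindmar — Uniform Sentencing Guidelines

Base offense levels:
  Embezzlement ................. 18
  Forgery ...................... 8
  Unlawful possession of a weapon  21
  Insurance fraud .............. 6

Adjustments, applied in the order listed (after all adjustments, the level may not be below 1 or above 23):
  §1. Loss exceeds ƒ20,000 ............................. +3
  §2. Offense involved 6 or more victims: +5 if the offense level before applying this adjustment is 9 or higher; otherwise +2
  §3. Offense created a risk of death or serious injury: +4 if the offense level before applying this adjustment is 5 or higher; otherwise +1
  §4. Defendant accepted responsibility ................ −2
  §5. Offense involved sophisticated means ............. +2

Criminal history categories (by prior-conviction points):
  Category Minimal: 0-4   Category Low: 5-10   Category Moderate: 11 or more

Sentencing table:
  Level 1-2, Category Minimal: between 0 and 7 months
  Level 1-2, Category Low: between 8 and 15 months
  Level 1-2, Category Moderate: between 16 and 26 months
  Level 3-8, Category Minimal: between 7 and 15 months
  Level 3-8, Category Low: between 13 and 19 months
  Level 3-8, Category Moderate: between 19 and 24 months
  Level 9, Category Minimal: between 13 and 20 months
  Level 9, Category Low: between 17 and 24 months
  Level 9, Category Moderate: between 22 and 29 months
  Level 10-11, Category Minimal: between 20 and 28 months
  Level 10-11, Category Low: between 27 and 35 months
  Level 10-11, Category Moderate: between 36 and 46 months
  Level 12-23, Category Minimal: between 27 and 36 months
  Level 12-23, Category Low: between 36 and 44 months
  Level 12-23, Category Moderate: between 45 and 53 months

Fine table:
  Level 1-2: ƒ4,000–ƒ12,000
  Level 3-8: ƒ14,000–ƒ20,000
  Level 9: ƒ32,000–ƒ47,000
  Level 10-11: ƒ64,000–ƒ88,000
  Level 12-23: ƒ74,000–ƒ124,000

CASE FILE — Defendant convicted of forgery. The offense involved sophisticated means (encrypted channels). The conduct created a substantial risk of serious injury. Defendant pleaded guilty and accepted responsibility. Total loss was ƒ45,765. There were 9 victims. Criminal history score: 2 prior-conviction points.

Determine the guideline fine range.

ƒ74,000–ƒ124,000

Base offense level for forgery: 8.
§1 applies: 8 + 3 = 11.
§2 applies (level before this adjustment is 11 ≥ 9, so +5): 11 + 5 = 16.
§3 applies (level before this adjustment is 16 ≥ 5, so +4): 16 + 4 = 20.
§4 applies: 20 − 2 = 18.
§5 applies: 18 + 2 = 20.
Final offense level: 20.
Level 20 falls in the 12-23 band.
Fine table: Level 12-23 → ƒ74,000–ƒ124,000.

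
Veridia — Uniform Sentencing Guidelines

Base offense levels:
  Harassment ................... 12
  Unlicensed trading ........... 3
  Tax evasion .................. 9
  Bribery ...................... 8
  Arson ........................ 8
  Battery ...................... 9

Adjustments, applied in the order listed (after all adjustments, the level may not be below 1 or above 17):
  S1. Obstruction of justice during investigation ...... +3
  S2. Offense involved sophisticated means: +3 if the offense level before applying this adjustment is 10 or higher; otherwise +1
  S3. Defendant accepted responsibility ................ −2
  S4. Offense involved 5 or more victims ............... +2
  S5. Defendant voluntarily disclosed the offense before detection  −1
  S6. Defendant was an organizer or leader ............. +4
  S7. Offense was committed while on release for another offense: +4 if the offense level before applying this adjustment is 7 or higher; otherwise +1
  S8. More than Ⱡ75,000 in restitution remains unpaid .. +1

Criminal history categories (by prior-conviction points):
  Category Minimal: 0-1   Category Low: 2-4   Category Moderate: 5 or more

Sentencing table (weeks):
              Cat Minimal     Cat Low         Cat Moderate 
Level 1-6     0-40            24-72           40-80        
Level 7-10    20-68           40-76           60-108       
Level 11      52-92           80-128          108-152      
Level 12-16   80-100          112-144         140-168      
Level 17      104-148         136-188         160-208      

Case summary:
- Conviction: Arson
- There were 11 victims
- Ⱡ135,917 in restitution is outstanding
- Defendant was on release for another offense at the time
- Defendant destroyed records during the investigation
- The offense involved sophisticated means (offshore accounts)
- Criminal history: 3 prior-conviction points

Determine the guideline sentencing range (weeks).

136-188 weeks

Base offense level for arson: 8.
S1 applies: 8 + 3 = 11.
S2 applies (level before this adjustment is 11 ≥ 10, so +3): 11 + 3 = 14.
S4 applies: 14 + 2 = 16.
S5 does not apply.
S7 applies (level before this adjustment is 16 ≥ 7, so +4): 16 + 4 = 20.
S8 applies: 20 + 1 = 21.
Level 21 exceeds the maximum of 17; capped at 17.
Final offense level: 17.
Criminal history: 3 prior points → Category Low (2-4).
Level 17 falls in the 17 band.
Grid: Level 17 × Category Low = 136-188 weeks.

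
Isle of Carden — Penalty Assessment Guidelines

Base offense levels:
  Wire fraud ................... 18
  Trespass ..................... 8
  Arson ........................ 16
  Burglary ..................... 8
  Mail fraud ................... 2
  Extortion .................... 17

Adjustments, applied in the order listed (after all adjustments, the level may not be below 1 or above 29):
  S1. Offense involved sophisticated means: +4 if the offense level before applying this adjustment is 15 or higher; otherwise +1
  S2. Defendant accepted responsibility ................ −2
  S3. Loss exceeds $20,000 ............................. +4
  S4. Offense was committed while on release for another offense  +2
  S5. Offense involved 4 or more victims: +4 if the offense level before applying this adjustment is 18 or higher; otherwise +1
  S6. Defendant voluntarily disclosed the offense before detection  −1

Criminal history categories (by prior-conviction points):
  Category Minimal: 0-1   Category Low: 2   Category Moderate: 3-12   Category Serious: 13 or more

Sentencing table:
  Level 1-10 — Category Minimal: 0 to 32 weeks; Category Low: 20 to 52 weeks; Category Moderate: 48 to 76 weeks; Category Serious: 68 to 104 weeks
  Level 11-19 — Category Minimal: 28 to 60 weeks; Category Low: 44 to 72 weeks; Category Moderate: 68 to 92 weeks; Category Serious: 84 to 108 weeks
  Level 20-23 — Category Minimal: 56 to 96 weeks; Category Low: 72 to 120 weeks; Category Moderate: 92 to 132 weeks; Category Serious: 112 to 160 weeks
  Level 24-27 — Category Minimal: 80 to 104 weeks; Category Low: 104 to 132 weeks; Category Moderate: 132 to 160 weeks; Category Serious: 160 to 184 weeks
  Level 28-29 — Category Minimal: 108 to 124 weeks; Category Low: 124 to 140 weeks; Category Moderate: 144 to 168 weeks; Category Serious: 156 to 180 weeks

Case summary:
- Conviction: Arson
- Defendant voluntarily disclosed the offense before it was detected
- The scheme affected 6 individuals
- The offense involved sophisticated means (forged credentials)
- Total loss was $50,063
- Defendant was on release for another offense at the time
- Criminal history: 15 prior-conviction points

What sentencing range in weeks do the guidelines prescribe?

156-180 weeks

Base offense level for arson: 16.
S1 applies (level before this adjustment is 16 ≥ 15, so +4): 16 + 4 = 20.
S2 does not apply.
S3 applies: 20 + 4 = 24.
S4 applies: 24 + 2 = 26.
S5 applies (level before this adjustment is 26 ≥ 18, so +4): 26 + 4 = 30.
S6 applies: 30 − 1 = 29.
Final offense level: 29.
Criminal history: 15 prior points → Category Serious (13+).
Level 29 falls in the 28-29 band.
Grid: Level 28-29 × Category Serious = 156-180 weeks.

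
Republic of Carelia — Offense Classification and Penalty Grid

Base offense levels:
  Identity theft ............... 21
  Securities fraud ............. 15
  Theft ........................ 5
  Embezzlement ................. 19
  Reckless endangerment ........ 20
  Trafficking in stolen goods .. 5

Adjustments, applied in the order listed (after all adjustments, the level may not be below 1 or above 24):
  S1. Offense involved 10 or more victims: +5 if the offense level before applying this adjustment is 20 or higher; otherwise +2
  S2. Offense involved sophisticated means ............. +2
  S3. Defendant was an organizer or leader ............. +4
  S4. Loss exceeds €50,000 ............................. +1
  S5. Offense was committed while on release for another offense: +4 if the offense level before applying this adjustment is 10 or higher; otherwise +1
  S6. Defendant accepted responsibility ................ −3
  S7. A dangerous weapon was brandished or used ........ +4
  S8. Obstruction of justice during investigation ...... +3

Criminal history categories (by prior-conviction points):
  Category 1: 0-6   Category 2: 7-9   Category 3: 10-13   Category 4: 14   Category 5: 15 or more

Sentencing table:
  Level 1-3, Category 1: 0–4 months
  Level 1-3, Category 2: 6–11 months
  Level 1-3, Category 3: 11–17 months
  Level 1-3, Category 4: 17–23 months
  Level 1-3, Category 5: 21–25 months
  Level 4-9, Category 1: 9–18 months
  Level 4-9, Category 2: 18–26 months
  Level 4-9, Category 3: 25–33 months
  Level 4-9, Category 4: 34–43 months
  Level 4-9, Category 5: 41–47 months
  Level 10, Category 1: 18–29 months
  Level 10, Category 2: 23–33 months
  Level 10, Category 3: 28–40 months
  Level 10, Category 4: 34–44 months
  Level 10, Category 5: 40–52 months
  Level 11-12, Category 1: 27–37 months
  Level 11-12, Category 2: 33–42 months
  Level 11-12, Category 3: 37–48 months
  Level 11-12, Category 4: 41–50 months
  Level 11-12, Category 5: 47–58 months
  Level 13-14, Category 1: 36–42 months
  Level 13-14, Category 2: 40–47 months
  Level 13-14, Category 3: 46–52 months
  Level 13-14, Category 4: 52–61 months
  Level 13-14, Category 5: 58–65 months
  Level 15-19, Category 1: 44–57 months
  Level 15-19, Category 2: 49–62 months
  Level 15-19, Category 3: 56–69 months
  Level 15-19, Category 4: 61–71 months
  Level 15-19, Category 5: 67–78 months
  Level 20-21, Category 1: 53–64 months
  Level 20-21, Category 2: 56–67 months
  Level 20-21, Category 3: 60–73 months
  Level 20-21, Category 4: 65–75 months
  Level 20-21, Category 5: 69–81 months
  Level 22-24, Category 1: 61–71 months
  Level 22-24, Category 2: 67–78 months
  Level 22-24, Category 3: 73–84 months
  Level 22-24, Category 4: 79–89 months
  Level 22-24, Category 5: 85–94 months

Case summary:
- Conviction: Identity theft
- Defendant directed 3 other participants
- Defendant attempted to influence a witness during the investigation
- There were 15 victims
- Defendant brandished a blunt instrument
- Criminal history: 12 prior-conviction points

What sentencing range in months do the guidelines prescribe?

Base offense level for identity theft: 21.
S1 applies (level before this adjustment is 21 ≥ 20, so +5): 21 + 5 = 26.
S3 applies: 26 + 4 = 30.
S7 applies: 30 + 4 = 34.
S8 applies: 34 + 3 = 37.
Level 37 exceeds the maximum of 24; capped at 24.
Final offense level: 24.
Criminal history: 12 prior points → Category 3 (10-13).
Level 24 falls in the 22-24 band.
Grid: Level 22-24 × Category 3 = 73-84 months.

73-84 months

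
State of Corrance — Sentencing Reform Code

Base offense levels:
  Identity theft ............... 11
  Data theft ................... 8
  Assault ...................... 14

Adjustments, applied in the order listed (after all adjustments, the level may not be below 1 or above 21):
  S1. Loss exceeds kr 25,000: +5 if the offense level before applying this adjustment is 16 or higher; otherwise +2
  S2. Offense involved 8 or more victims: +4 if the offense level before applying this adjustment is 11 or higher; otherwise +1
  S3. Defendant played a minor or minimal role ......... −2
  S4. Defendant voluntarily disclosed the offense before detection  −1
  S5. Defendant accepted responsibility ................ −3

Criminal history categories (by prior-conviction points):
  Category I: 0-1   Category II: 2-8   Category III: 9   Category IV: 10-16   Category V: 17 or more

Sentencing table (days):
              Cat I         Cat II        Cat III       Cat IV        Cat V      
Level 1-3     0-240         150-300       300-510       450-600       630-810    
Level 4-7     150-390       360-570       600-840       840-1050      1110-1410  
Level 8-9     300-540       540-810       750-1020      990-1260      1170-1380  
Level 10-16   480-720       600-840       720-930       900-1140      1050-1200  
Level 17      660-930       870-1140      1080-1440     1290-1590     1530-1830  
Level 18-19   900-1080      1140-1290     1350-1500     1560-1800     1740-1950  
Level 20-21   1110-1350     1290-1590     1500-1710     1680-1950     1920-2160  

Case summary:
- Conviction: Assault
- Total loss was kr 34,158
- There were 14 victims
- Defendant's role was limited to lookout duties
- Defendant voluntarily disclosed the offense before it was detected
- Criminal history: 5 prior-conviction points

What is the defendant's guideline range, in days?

Base offense level for assault: 14.
S1 applies (level before this adjustment is 14 < 16, so +2): 14 + 2 = 16.
S2 applies (level before this adjustment is 16 ≥ 11, so +4): 16 + 4 = 20.
S3 applies: 20 − 2 = 18.
S4 applies: 18 − 1 = 17.
S5 does not apply.
Final offense level: 17.
Criminal history: 5 prior points → Category II (2-8).
Level 17 falls in the 17 band.
Grid: Level 17 × Category II = 870-1140 days.

870-1140 days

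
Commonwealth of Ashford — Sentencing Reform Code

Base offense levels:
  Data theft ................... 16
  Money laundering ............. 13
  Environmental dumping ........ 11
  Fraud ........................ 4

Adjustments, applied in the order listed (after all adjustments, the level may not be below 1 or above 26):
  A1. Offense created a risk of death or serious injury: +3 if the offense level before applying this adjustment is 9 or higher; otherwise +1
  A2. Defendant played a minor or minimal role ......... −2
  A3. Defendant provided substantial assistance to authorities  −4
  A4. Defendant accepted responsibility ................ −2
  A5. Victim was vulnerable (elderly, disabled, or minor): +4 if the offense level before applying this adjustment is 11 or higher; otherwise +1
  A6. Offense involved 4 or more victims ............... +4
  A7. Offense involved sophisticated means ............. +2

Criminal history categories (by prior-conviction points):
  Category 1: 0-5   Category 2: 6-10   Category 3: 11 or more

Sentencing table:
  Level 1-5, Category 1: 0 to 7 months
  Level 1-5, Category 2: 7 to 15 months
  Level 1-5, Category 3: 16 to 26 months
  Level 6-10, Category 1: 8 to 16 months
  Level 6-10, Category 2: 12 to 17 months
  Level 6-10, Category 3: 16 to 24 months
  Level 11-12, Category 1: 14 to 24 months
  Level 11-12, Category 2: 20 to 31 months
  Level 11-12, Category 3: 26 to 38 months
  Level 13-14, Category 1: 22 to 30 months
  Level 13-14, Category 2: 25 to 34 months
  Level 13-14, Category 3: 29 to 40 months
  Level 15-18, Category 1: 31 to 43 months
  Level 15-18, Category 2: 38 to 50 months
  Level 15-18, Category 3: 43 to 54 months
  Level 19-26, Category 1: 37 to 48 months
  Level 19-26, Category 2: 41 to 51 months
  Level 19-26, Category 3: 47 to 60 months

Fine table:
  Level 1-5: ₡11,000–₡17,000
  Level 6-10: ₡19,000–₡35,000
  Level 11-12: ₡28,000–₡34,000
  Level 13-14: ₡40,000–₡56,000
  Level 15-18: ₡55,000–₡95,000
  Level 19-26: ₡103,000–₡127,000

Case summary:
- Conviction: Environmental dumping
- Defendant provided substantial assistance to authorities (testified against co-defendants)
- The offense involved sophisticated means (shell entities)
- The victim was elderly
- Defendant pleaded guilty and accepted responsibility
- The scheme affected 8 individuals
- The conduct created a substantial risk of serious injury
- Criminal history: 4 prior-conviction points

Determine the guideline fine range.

₡55,000–₡95,000

Base offense level for environmental dumping: 11.
A1 applies (level before this adjustment is 11 ≥ 9, so +3): 11 + 3 = 14.
A2 does not apply.
A3 applies: 14 − 4 = 10.
A4 applies: 10 − 2 = 8.
A5 applies (level before this adjustment is 8 < 11, so +1): 8 + 1 = 9.
A6 applies: 9 + 4 = 13.
A7 applies: 13 + 2 = 15.
Final offense level: 15.
Level 15 falls in the 15-18 band.
Fine table: Level 15-18 → ₡55,000–₡95,000.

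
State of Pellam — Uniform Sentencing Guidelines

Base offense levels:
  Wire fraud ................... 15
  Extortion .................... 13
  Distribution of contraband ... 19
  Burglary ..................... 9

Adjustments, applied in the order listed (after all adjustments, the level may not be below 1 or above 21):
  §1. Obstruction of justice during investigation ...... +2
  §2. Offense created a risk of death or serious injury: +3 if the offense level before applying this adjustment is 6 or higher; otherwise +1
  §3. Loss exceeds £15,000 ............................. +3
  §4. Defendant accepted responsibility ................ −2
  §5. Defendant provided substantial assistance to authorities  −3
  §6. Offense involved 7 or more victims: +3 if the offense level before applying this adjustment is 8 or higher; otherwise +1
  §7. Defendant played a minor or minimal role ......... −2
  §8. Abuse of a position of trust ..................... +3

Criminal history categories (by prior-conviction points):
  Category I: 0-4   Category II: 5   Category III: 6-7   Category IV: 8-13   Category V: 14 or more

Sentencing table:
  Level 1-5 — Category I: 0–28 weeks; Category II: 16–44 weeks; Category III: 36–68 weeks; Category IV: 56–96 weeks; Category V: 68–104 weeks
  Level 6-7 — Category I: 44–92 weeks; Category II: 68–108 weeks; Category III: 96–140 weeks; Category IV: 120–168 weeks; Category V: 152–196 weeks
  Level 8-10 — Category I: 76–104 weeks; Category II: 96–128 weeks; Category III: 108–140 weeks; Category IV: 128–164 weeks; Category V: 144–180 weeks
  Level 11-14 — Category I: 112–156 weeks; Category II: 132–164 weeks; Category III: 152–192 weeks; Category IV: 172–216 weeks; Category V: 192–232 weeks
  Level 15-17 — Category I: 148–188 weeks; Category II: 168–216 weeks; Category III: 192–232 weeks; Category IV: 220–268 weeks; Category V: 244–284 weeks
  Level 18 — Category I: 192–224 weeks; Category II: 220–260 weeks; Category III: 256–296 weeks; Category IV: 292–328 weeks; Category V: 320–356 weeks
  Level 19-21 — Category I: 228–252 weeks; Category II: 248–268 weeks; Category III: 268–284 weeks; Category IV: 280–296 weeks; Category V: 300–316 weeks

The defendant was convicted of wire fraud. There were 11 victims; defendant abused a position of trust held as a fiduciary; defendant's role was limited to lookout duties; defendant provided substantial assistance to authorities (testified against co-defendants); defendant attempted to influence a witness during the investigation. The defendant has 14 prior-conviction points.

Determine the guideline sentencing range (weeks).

320-356 weeks

Base offense level for wire fraud: 15.
§1 applies: 15 + 2 = 17.
§5 applies: 17 − 3 = 14.
§6 applies (level before this adjustment is 14 ≥ 8, so +3): 14 + 3 = 17.
§7 applies: 17 − 2 = 15.
§8 applies: 15 + 3 = 18.
Final offense level: 18.
Criminal history: 14 prior points → Category V (14+).
Level 18 falls in the 18 band.
Grid: Level 18 × Category V = 320-356 weeks.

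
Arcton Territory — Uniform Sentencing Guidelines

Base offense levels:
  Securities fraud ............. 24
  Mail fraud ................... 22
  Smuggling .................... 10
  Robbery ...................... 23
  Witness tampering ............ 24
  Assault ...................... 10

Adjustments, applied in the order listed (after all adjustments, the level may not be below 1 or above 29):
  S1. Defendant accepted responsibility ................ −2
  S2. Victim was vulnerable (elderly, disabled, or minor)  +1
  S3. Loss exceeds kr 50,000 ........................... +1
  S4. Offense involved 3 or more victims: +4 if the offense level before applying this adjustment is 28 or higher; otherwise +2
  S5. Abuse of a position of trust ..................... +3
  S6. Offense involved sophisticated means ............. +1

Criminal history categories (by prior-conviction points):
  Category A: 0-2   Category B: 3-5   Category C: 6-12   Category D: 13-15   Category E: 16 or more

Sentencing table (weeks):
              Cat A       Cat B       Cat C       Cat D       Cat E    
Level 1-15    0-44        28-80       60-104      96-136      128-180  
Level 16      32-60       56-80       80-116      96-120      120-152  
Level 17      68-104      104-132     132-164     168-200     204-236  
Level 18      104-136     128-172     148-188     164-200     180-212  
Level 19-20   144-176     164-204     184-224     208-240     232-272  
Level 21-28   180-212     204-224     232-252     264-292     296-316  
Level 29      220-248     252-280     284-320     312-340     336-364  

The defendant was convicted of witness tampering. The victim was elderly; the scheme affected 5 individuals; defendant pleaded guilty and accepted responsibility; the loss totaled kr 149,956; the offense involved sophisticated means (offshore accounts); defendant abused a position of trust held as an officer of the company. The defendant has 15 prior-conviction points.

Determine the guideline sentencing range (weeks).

312-340 weeks

Base offense level for witness tampering: 24.
S1 applies: 24 − 2 = 22.
S2 applies: 22 + 1 = 23.
S3 applies: 23 + 1 = 24.
S4 applies (level before this adjustment is 24 < 28, so +2): 24 + 2 = 26.
S5 applies: 26 + 3 = 29.
S6 applies: 29 + 1 = 30.
Level 30 exceeds the maximum of 29; capped at 29.
Final offense level: 29.
Criminal history: 15 prior points → Category D (13-15).
Level 29 falls in the 29 band.
Grid: Level 29 × Category D = 312-340 weeks.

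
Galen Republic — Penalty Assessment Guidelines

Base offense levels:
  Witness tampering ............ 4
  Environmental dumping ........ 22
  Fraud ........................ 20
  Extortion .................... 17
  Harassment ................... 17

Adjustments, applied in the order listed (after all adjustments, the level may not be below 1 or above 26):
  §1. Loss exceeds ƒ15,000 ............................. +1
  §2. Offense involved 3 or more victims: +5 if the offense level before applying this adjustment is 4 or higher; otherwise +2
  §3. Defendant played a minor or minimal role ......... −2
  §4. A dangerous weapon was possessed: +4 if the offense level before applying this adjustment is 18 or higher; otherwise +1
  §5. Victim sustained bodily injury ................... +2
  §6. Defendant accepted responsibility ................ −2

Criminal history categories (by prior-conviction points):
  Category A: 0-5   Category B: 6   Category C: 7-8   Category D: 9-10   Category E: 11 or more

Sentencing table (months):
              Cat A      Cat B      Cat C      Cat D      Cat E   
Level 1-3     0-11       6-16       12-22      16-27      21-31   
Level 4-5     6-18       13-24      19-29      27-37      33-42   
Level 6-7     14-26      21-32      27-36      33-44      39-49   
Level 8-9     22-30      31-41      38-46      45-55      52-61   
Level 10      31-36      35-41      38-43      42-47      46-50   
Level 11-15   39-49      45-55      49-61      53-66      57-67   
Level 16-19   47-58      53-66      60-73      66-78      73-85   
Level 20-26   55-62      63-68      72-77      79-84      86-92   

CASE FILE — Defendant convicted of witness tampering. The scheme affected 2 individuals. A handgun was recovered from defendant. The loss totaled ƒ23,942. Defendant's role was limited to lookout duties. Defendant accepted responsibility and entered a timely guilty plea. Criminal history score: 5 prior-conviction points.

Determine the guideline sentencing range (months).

Base offense level for witness tampering: 4.
§1 applies: 4 + 1 = 5.
§2 does not apply.
§3 applies: 5 − 2 = 3.
§4 applies (level before this adjustment is 3 < 18, so +1): 3 + 1 = 4.
§5 does not apply.
§6 applies: 4 − 2 = 2.
Final offense level: 2.
Criminal history: 5 prior points → Category A (0-5).
Level 2 falls in the 1-3 band.
Grid: Level 1-3 × Category A = 0-11 months.

0-11 months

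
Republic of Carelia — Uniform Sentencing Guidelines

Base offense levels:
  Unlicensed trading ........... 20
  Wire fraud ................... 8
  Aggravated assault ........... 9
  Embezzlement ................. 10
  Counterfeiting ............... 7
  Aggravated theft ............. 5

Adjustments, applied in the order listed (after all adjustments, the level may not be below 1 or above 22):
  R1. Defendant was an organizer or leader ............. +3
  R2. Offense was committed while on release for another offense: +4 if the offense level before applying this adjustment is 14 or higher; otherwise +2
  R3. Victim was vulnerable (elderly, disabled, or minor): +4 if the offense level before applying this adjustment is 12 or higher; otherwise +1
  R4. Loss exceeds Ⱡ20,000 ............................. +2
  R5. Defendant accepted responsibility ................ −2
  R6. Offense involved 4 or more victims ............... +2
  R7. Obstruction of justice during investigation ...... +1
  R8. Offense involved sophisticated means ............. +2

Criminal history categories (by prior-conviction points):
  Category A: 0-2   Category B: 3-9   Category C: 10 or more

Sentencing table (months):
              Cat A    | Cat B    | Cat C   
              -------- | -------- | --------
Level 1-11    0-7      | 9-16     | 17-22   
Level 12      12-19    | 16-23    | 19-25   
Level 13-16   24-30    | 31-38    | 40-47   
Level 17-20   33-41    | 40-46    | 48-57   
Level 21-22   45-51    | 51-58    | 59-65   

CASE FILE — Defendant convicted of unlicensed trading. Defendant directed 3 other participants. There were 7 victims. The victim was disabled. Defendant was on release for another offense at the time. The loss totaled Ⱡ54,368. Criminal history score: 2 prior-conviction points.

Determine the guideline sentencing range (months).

45-51 months

Base offense level for unlicensed trading: 20.
R1 applies: 20 + 3 = 23.
R2 applies (level before this adjustment is 23 ≥ 14, so +4): 23 + 4 = 27.
R3 applies (level before this adjustment is 27 ≥ 12, so +4): 27 + 4 = 31.
R4 applies: 31 + 2 = 33.
R5 does not apply.
R6 applies: 33 + 2 = 35.
R8 does not apply.
Level 35 exceeds the maximum of 22; capped at 22.
Final offense level: 22.
Criminal history: 2 prior points → Category A (0-2).
Level 22 falls in the 21-22 band.
Grid: Level 21-22 × Category A = 45-51 months.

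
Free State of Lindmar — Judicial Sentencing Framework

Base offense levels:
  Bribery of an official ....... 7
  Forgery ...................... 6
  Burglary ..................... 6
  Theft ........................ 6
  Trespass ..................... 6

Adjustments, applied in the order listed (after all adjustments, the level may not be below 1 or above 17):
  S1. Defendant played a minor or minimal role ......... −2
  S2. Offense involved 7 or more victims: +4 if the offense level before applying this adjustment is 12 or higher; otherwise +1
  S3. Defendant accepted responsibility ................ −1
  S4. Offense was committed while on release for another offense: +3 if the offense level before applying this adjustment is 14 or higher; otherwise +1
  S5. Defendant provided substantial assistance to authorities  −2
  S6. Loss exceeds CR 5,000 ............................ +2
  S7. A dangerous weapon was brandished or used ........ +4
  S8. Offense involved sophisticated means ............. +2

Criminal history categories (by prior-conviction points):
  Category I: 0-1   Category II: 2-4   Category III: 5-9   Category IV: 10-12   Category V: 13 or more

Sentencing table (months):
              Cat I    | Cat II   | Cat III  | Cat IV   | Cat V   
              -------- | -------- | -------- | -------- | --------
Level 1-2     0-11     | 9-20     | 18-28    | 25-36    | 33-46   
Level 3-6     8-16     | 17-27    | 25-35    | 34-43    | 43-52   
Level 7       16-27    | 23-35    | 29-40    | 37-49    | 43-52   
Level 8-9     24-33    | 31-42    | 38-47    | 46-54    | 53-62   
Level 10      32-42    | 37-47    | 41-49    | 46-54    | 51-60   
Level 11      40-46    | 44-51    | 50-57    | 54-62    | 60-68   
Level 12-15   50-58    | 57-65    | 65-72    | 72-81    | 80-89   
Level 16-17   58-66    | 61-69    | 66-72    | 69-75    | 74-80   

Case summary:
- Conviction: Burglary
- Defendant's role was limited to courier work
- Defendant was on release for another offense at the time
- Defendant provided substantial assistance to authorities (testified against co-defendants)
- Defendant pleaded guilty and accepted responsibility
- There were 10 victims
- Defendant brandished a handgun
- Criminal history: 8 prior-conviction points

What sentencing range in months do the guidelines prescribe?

29-40 months

Base offense level for burglary: 6.
S1 applies: 6 − 2 = 4.
S2 applies (level before this adjustment is 4 < 12, so +1): 4 + 1 = 5.
S3 applies: 5 − 1 = 4.
S4 applies (level before this adjustment is 4 < 14, so +1): 4 + 1 = 5.
S5 applies: 5 − 2 = 3.
S6 does not apply.
S7 applies: 3 + 4 = 7.
Final offense level: 7.
Criminal history: 8 prior points → Category III (5-9).
Level 7 falls in the 7 band.
Grid: Level 7 × Category III = 29-40 months.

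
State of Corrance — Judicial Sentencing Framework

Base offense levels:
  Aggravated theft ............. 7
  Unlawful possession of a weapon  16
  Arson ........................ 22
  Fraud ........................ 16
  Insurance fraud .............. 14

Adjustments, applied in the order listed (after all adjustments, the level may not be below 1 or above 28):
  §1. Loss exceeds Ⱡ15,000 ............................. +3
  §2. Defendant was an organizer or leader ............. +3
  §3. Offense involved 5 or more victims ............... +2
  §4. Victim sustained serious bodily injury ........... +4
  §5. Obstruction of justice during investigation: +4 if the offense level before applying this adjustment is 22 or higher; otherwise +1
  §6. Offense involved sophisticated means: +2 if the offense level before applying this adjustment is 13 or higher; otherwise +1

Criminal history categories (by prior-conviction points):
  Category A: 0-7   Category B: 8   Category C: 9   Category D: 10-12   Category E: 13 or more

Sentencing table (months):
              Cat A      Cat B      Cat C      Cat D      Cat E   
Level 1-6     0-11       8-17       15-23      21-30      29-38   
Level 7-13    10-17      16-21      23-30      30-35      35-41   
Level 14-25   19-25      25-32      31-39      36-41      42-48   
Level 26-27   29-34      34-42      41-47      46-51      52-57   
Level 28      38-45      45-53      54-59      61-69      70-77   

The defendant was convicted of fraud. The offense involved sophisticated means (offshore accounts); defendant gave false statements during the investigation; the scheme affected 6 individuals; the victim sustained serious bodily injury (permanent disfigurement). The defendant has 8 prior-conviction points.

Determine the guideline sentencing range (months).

Base offense level for fraud: 16.
§2 does not apply.
§3 applies: 16 + 2 = 18.
§4 applies: 18 + 4 = 22.
§5 applies (level before this adjustment is 22 ≥ 22, so +4): 22 + 4 = 26.
§6 applies (level before this adjustment is 26 ≥ 13, so +2): 26 + 2 = 28.
Final offense level: 28.
Criminal history: 8 prior points → Category B (8).
Level 28 falls in the 28 band.
Grid: Level 28 × Category B = 45-53 months.

45-53 months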